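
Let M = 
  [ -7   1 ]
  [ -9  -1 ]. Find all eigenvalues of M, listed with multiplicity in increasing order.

-4, -4

Characteristic polynomial: p(t) = t^2 + 8t + 16 = (t + 4)^2.
Roots (with multiplicity): -4, -4.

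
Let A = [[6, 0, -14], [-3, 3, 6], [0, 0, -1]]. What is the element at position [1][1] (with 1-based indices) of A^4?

Characteristic polynomial: t^3 - 8t^2 + 9t + 18 = (t - 6)(t - 3)(t + 1), so the eigenvalues are -1, 3, 6.
t=6: eigenvector (1, -1, 0).
t=3: eigenvector (0, 1, 0).
t=-1: eigenvector (2, 0, 1).
P = [[1, 0, 2], [-1, 1, 0], [0, 0, 1]], D = diag(6, 3, -1), P⁻¹ = [[1, 0, -2], [1, 1, -2], [0, 0, 1]].
A⁴ = P·diag(1296, 81, 1)·P⁻¹ = [[1296, 0, -2590], [-1215, 81, 2430], [0, 0, 1]].
The requested entry is 1296.

1296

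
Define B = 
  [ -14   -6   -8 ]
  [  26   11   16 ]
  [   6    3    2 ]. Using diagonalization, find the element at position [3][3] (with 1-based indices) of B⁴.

Characteristic polynomial: r^3 + r^2 - 4r - 4 = (r - 2)(r + 1)(r + 2), so the eigenvalues are -2, -1, 2.
r=-2: eigenvector (1, -2, 0).
r=-1: eigenvector (2, -3, -1).
r=2: eigenvector (-2, 4, 1).
P = [[1, 2, -2], [-2, -3, 4], [0, -1, 1]], D = diag(-2, -1, 2), P⁻¹ = [[1, 0, 2], [2, 1, 0], [2, 1, 1]].
B⁴ = P·diag(16, 1, 16)·P⁻¹ = [[-44, -30, 0], [90, 61, 0], [30, 15, 16]].
The requested entry is 16.

16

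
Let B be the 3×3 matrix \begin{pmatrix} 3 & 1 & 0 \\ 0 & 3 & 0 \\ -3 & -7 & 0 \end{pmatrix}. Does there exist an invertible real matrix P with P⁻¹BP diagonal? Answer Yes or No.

Characteristic polynomial: p(λ) = λ^3 - 6λ^2 + 9λ = λ(λ - 3)^2.
λ = 3 has algebraic multiplicity 2; rank(B − 3I) = 2, so geometric multiplicity = 1.
Geometric multiplicity < algebraic multiplicity, so B is not diagonalizable.

No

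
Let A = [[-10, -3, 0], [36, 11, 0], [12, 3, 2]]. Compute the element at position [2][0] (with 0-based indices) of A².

Characteristic polynomial: t^3 - 3t^2 + 4 = (t - 2)^2(t + 1), so the eigenvalues are -1, 2, 2.
t=-1: eigenvector (1, -3, -1).
t=2: eigenvector (-1, 4, 0).
t=2: eigenvector (0, 0, 1).
P = [[1, -1, 0], [-3, 4, 0], [-1, 0, 1]], D = diag(-1, 2, 2), P⁻¹ = [[4, 1, 0], [3, 1, 0], [4, 1, 1]].
A² = P·diag(1, 4, 4)·P⁻¹ = [[-8, -3, 0], [36, 13, 0], [12, 3, 4]].
The requested entry is 12.

12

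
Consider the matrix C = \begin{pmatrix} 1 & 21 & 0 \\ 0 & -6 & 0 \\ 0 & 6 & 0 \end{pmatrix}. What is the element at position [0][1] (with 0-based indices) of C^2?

Characteristic polynomial: r^3 + 5r^2 - 6r = r(r - 1)(r + 6), so the eigenvalues are -6, 0, 1.
r=0: eigenvector (0, 0, 1).
r=-6: eigenvector (-3, 1, -1).
r=1: eigenvector (1, 0, 0).
P = [[0, -3, 1], [0, 1, 0], [1, -1, 0]], D = diag(0, -6, 1), P⁻¹ = [[0, 1, 1], [0, 1, 0], [1, 3, 0]].
C² = P·diag(0, 36, 1)·P⁻¹ = [[1, -105, 0], [0, 36, 0], [0, -36, 0]].
The requested entry is -105.

-105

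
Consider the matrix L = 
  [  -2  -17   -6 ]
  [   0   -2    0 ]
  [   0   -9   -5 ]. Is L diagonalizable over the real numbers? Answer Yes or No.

Characteristic polynomial: p(s) = s^3 + 9s^2 + 24s + 20 = (s + 2)^2(s + 5).
s = -2 has algebraic multiplicity 2; rank(L + 2I) = 2, so geometric multiplicity = 1.
Geometric multiplicity < algebraic multiplicity, so L is not diagonalizable.

No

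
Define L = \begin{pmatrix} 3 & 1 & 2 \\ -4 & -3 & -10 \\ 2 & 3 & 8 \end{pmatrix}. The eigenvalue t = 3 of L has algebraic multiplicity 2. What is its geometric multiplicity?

1

L − 3I = [[0, 1, 2], [-4, -6, -10], [2, 3, 5]].
This matrix has rank 2, so its null space has dimension 3 − 2 = 1.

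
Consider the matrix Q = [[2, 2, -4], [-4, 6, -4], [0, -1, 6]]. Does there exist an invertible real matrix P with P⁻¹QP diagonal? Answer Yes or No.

Characteristic polynomial: p(r) = r^3 - 14r^2 + 64r - 96 = (r - 6)(r - 4)^2.
r = 4 has algebraic multiplicity 2; rank(Q − 4I) = 2, so geometric multiplicity = 1.
Geometric multiplicity < algebraic multiplicity, so Q is not diagonalizable.

No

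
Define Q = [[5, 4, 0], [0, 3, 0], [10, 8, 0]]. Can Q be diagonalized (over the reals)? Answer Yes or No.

Characteristic polynomial: p(λ) = λ^3 - 8λ^2 + 15λ = λ(λ - 5)(λ - 3).
All 3 eigenvalues are distinct, so Q is diagonalizable.

Yes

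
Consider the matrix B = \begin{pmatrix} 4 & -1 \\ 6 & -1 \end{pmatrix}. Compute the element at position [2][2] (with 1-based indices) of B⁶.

Characteristic polynomial: μ^2 - 3μ + 2 = (μ - 2)(μ - 1), so the eigenvalues are 1, 2.
μ=2: eigenvector (1, 2).
μ=1: eigenvector (1, 3).
P = [[1, 1], [2, 3]], D = diag(2, 1), P⁻¹ = [[3, -1], [-2, 1]].
B⁶ = P·diag(64, 1)·P⁻¹ = [[190, -63], [378, -125]].
The requested entry is -125.

-125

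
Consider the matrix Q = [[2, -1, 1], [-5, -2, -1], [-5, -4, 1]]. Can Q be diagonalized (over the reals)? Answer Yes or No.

No

Characteristic polynomial: p(s) = s^3 - s^2 - 8s + 12 = (s - 2)^2(s + 3).
s = 2 has algebraic multiplicity 2; rank(Q − 2I) = 2, so geometric multiplicity = 1.
Geometric multiplicity < algebraic multiplicity, so Q is not diagonalizable.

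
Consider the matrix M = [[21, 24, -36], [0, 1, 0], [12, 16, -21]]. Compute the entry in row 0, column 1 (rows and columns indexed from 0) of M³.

Characteristic polynomial: μ^3 - μ^2 - 9μ + 9 = (μ - 3)(μ - 1)(μ + 3), so the eigenvalues are -3, 1, 3.
μ=3: eigenvector (2, 0, 1).
μ=1: eigenvector (6, 1, 4).
μ=-3: eigenvector (-3, 0, -2).
P = [[2, 6, -3], [0, 1, 0], [1, 4, -2]], D = diag(3, 1, -3), P⁻¹ = [[2, 0, -3], [0, 1, 0], [1, 2, -2]].
M³ = P·diag(27, 1, -27)·P⁻¹ = [[189, 168, -324], [0, 1, 0], [108, 112, -189]].
The requested entry is 168.

168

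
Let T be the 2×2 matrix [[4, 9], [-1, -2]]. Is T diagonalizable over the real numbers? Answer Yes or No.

No

Characteristic polynomial: p(λ) = λ^2 - 2λ + 1 = (λ - 1)^2.
λ = 1 has algebraic multiplicity 2; rank(T − 1I) = 1, so geometric multiplicity = 1.
Geometric multiplicity < algebraic multiplicity, so T is not diagonalizable.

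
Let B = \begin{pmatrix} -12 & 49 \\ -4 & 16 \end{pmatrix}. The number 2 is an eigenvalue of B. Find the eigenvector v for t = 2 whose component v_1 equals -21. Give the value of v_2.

B − 2I = [[-14, 49], [-4, 14]].
Solving (B − 2I)v = 0 gives the eigenspace spanned by (-21, -6).
With v_1 = -21, v = (-21, -6), so v_2 = -6.

-6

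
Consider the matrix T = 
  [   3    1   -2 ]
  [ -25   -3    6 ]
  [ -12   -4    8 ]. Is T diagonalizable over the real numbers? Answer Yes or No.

No

Characteristic polynomial: p(μ) = μ^3 - 8μ^2 + 16μ = μ(μ - 4)^2.
μ = 4 has algebraic multiplicity 2; rank(T − 4I) = 2, so geometric multiplicity = 1.
Geometric multiplicity < algebraic multiplicity, so T is not diagonalizable.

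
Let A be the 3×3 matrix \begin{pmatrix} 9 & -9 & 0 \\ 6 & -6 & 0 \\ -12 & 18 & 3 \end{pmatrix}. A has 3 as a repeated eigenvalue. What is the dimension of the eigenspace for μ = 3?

A − 3I = [[6, -9, 0], [6, -9, 0], [-12, 18, 0]].
This matrix has rank 1, so its null space has dimension 3 − 1 = 2.

2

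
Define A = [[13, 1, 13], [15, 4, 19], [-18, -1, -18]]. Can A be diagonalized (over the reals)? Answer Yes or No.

Characteristic polynomial: p(t) = t^3 + t^2 - 16t + 20 = (t - 2)^2(t + 5).
t = 2 has algebraic multiplicity 2; rank(A − 2I) = 2, so geometric multiplicity = 1.
Geometric multiplicity < algebraic multiplicity, so A is not diagonalizable.

No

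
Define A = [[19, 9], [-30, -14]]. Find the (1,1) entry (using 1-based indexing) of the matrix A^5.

6139

Characteristic polynomial: λ^2 - 5λ + 4 = (λ - 4)(λ - 1), so the eigenvalues are 1, 4.
λ=1: eigenvector (1, -2).
λ=4: eigenvector (3, -5).
P = [[1, 3], [-2, -5]], D = diag(1, 4), P⁻¹ = [[-5, -3], [2, 1]].
A⁵ = P·diag(1, 1024)·P⁻¹ = [[6139, 3069], [-10230, -5114]].
The requested entry is 6139.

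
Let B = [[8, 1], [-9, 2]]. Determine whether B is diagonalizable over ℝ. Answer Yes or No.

Characteristic polynomial: p(λ) = λ^2 - 10λ + 25 = (λ - 5)^2.
λ = 5 has algebraic multiplicity 2; rank(B − 5I) = 1, so geometric multiplicity = 1.
Geometric multiplicity < algebraic multiplicity, so B is not diagonalizable.

No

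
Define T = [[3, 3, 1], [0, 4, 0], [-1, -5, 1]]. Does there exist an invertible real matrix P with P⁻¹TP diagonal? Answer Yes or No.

No

Characteristic polynomial: p(r) = r^3 - 8r^2 + 20r - 16 = (r - 4)(r - 2)^2.
r = 2 has algebraic multiplicity 2; rank(T − 2I) = 2, so geometric multiplicity = 1.
Geometric multiplicity < algebraic multiplicity, so T is not diagonalizable.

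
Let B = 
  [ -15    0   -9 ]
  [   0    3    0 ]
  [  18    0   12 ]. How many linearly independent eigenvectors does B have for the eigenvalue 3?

2

B − 3I = [[-18, 0, -9], [0, 0, 0], [18, 0, 9]].
This matrix has rank 1, so its null space has dimension 3 − 1 = 2.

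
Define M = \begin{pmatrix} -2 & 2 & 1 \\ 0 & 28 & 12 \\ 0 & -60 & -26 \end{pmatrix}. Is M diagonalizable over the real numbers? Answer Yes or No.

No

Characteristic polynomial: p(λ) = λ^3 - 12λ - 16 = (λ - 4)(λ + 2)^2.
λ = -2 has algebraic multiplicity 2; rank(M + 2I) = 2, so geometric multiplicity = 1.
Geometric multiplicity < algebraic multiplicity, so M is not diagonalizable.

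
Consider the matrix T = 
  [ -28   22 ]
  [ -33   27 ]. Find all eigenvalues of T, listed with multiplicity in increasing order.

-6, 5

Characteristic polynomial: p(r) = r^2 + r - 30 = (r - 5)(r + 6).
Roots (with multiplicity): -6, 5.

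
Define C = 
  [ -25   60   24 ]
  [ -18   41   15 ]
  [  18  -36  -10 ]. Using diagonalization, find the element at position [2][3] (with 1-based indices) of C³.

Characteristic polynomial: s^3 - 6s^2 + 3s + 10 = (s - 5)(s - 2)(s + 1), so the eigenvalues are -1, 2, 5.
s=-1: eigenvector (-3, -2, 2).
s=5: eigenvector (2, 1, 0).
s=2: eigenvector (4, 3, -3).
P = [[-3, 2, 4], [-2, 1, 3], [2, 0, -3]], D = diag(-1, 5, 2), P⁻¹ = [[-3, 6, 2], [0, 1, 1], [-2, 4, 1]].
C³ = P·diag(-1, 125, 8)·P⁻¹ = [[-73, 396, 288], [-54, 233, 153], [54, -108, -28]].
The requested entry is 153.

153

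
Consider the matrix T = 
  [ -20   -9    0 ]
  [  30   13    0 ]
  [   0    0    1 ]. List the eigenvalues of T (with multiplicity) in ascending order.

-5, -2, 1

Characteristic polynomial: p(λ) = λ^3 + 6λ^2 + 3λ - 10 = (λ - 1)(λ + 2)(λ + 5).
Roots (with multiplicity): -5, -2, 1.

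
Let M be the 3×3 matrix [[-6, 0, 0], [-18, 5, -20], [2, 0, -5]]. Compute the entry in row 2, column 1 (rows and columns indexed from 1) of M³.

-318

Characteristic polynomial: r^3 + 6r^2 - 25r - 150 = (r - 5)(r + 5)(r + 6), so the eigenvalues are -6, -5, 5.
r=-5: eigenvector (0, 2, 1).
r=5: eigenvector (0, 1, 0).
r=-6: eigenvector (1, -2, -2).
P = [[0, 0, 1], [2, 1, -2], [1, 0, -2]], D = diag(-5, 5, -6), P⁻¹ = [[2, 0, 1], [-2, 1, -2], [1, 0, 0]].
M³ = P·diag(-125, 125, -216)·P⁻¹ = [[-216, 0, 0], [-318, 125, -500], [182, 0, -125]].
The requested entry is -318.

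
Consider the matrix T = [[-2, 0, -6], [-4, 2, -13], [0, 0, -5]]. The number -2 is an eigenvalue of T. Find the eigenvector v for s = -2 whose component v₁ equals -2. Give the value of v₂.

-2

T + 2I = [[0, 0, -6], [-4, 4, -13], [0, 0, -3]].
Solving (T + 2I)v = 0 gives the eigenspace spanned by (-2, -2, 0).
With v₁ = -2, v = (-2, -2, 0), so v₂ = -2.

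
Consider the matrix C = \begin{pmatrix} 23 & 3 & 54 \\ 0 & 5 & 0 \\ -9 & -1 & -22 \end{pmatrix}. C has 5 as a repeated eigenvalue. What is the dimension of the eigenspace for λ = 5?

C − 5I = [[18, 3, 54], [0, 0, 0], [-9, -1, -27]].
This matrix has rank 2, so its null space has dimension 3 − 2 = 1.

1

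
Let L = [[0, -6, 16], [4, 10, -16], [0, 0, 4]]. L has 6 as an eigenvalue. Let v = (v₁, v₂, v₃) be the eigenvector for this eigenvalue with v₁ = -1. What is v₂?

L − 6I = [[-6, -6, 16], [4, 4, -16], [0, 0, -2]].
Solving (L − 6I)v = 0 gives the eigenspace spanned by (-1, 1, 0).
With v₁ = -1, v = (-1, 1, 0), so v₂ = 1.

1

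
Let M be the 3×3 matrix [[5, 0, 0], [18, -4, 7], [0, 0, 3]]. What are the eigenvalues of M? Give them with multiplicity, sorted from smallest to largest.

Characteristic polynomial: p(r) = r^3 - 4r^2 - 17r + 60 = (r - 5)(r - 3)(r + 4).
Roots (with multiplicity): -4, 3, 5.

-4, 3, 5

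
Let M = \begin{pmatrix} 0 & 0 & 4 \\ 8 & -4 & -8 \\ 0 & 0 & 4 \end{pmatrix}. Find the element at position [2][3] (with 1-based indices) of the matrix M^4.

512

Characteristic polynomial: μ^3 - 16μ = μ(μ - 4)(μ + 4), so the eigenvalues are -4, 0, 4.
μ=-4: eigenvector (0, 1, 0).
μ=0: eigenvector (1, 2, 0).
μ=4: eigenvector (1, 0, 1).
P = [[0, 1, 1], [1, 2, 0], [0, 0, 1]], D = diag(-4, 0, 4), P⁻¹ = [[-2, 1, 2], [1, 0, -1], [0, 0, 1]].
M⁴ = P·diag(256, 0, 256)·P⁻¹ = [[0, 0, 256], [-512, 256, 512], [0, 0, 256]].
The requested entry is 512.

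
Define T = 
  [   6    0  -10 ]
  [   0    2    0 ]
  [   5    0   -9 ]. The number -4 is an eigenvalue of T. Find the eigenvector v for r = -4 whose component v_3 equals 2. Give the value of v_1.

T + 4I = [[10, 0, -10], [0, 6, 0], [5, 0, -5]].
Solving (T + 4I)v = 0 gives the eigenspace spanned by (2, 0, 2).
With v_3 = 2, v = (2, 0, 2), so v_1 = 2.

2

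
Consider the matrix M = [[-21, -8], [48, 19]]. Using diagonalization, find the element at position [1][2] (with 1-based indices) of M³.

-152

Characteristic polynomial: s^2 + 2s - 15 = (s - 3)(s + 5), so the eigenvalues are -5, 3.
s=-5: eigenvector (1, -2).
s=3: eigenvector (1, -3).
P = [[1, 1], [-2, -3]], D = diag(-5, 3), P⁻¹ = [[3, 1], [-2, -1]].
M³ = P·diag(-125, 27)·P⁻¹ = [[-429, -152], [912, 331]].
The requested entry is -152.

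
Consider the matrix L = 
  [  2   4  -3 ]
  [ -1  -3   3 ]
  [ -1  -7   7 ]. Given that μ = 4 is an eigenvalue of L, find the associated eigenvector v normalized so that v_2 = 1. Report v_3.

2

L − 4I = [[-2, 4, -3], [-1, -7, 3], [-1, -7, 3]].
Solving (L − 4I)v = 0 gives the eigenspace spanned by (-1, 1, 2).
With v_2 = 1, v = (-1, 1, 2), so v_3 = 2.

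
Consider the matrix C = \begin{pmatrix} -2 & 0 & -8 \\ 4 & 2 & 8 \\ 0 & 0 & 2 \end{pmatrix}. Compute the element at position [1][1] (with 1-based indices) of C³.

-8

Characteristic polynomial: s^3 - 2s^2 - 4s + 8 = (s - 2)^2(s + 2), so the eigenvalues are -2, 2, 2.
s=2: eigenvector (-2, 0, 1).
s=2: eigenvector (0, 1, 0).
s=-2: eigenvector (1, -1, 0).
P = [[-2, 0, 1], [0, 1, -1], [1, 0, 0]], D = diag(2, 2, -2), P⁻¹ = [[0, 0, 1], [1, 1, 2], [1, 0, 2]].
C³ = P·diag(8, 8, -8)·P⁻¹ = [[-8, 0, -32], [16, 8, 32], [0, 0, 8]].
The requested entry is -8.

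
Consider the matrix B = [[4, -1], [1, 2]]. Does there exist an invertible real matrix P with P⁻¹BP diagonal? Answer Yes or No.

Characteristic polynomial: p(μ) = μ^2 - 6μ + 9 = (μ - 3)^2.
μ = 3 has algebraic multiplicity 2; rank(B − 3I) = 1, so geometric multiplicity = 1.
Geometric multiplicity < algebraic multiplicity, so B is not diagonalizable.

No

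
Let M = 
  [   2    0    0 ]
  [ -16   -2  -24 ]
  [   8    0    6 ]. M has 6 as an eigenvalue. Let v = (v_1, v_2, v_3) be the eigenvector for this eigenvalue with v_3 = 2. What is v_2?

-6

M − 6I = [[-4, 0, 0], [-16, -8, -24], [8, 0, 0]].
Solving (M − 6I)v = 0 gives the eigenspace spanned by (0, -6, 2).
With v_3 = 2, v = (0, -6, 2), so v_2 = -6.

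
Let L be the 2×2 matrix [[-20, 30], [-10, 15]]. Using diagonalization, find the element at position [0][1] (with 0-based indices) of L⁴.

Characteristic polynomial: λ^2 + 5λ = λ(λ + 5), so the eigenvalues are -5, 0.
λ=-5: eigenvector (2, 1).
λ=0: eigenvector (-3, -2).
P = [[2, -3], [1, -2]], D = diag(-5, 0), P⁻¹ = [[2, -3], [1, -2]].
L⁴ = P·diag(625, 0)·P⁻¹ = [[2500, -3750], [1250, -1875]].
The requested entry is -3750.

-3750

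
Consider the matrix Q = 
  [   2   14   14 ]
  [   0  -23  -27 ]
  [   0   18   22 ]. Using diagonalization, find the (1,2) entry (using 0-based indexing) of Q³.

Characteristic polynomial: λ^3 - λ^2 - 22λ + 40 = (λ - 4)(λ - 2)(λ + 5), so the eigenvalues are -5, 2, 4.
λ=2: eigenvector (1, 0, 0).
λ=-5: eigenvector (-2, 3, -2).
λ=4: eigenvector (0, -1, 1).
P = [[1, -2, 0], [0, 3, -1], [0, -2, 1]], D = diag(2, -5, 4), P⁻¹ = [[1, 2, 2], [0, 1, 1], [0, 2, 3]].
Q³ = P·diag(8, -125, 64)·P⁻¹ = [[8, 266, 266], [0, -503, -567], [0, 378, 442]].
The requested entry is -567.

-567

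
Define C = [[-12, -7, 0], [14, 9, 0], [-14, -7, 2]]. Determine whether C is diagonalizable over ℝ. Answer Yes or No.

Characteristic polynomial: p(s) = s^3 + s^2 - 16s + 20 = (s - 2)^2(s + 5).
s = 2 has algebraic multiplicity 2; rank(C − 2I) = 1, so geometric multiplicity = 2.
Every eigenvalue has geometric = algebraic multiplicity, so C is diagonalizable.

Yes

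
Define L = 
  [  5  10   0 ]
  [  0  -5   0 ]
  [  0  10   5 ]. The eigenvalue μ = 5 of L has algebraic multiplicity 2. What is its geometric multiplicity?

L − 5I = [[0, 10, 0], [0, -10, 0], [0, 10, 0]].
This matrix has rank 1, so its null space has dimension 3 − 1 = 2.

2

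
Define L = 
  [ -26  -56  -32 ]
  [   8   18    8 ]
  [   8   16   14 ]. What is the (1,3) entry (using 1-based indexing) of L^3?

Characteristic polynomial: s^3 - 6s^2 - 4s + 24 = (s - 6)(s - 2)(s + 2), so the eigenvalues are -2, 2, 6.
s=6: eigenvector (1, 0, -1).
s=2: eigenvector (-2, 1, 0).
s=-2: eigenvector (6, -2, -1).
P = [[1, -2, 6], [0, 1, -2], [-1, 0, -1]], D = diag(6, 2, -2), P⁻¹ = [[-1, -2, -2], [2, 5, 2], [1, 2, 1]].
L³ = P·diag(216, 8, -8)·P⁻¹ = [[-296, -608, -512], [32, 72, 32], [224, 448, 440]].
The requested entry is -512.

-512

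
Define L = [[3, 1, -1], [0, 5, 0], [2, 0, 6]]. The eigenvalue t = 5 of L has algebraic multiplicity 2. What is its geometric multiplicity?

1

L − 5I = [[-2, 1, -1], [0, 0, 0], [2, 0, 1]].
This matrix has rank 2, so its null space has dimension 3 − 2 = 1.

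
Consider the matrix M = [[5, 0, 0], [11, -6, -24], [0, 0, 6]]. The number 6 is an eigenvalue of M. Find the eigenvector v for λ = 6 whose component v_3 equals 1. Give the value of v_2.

-2

M − 6I = [[-1, 0, 0], [11, -12, -24], [0, 0, 0]].
Solving (M − 6I)v = 0 gives the eigenspace spanned by (0, -2, 1).
With v_3 = 1, v = (0, -2, 1), so v_2 = -2.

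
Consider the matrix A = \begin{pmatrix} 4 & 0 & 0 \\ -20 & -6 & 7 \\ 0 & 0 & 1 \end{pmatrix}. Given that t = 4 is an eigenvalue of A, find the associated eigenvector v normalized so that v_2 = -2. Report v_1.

1

A − 4I = [[0, 0, 0], [-20, -10, 7], [0, 0, -3]].
Solving (A − 4I)v = 0 gives the eigenspace spanned by (1, -2, 0).
With v_2 = -2, v = (1, -2, 0), so v_1 = 1.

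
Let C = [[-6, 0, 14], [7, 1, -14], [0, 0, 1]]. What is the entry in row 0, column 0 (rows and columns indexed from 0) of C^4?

Characteristic polynomial: λ^3 + 4λ^2 - 11λ + 6 = (λ - 1)^2(λ + 6), so the eigenvalues are -6, 1, 1.
λ=1: eigenvector (2, 0, 1).
λ=1: eigenvector (0, 1, 0).
λ=-6: eigenvector (1, -1, 0).
P = [[2, 0, 1], [0, 1, -1], [1, 0, 0]], D = diag(1, 1, -6), P⁻¹ = [[0, 0, 1], [1, 1, -2], [1, 0, -2]].
C⁴ = P·diag(1, 1, 1296)·P⁻¹ = [[1296, 0, -2590], [-1295, 1, 2590], [0, 0, 1]].
The requested entry is 1296.

1296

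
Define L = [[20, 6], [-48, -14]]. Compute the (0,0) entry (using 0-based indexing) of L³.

Characteristic polynomial: r^2 - 6r + 8 = (r - 4)(r - 2), so the eigenvalues are 2, 4.
r=4: eigenvector (3, -8).
r=2: eigenvector (1, -3).
P = [[3, 1], [-8, -3]], D = diag(4, 2), P⁻¹ = [[3, 1], [-8, -3]].
L³ = P·diag(64, 8)·P⁻¹ = [[512, 168], [-1344, -440]].
The requested entry is 512.

512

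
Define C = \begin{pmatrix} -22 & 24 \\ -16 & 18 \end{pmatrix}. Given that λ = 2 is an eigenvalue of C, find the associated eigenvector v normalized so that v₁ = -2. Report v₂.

C − 2I = [[-24, 24], [-16, 16]].
Solving (C − 2I)v = 0 gives the eigenspace spanned by (-2, -2).
With v₁ = -2, v = (-2, -2), so v₂ = -2.

-2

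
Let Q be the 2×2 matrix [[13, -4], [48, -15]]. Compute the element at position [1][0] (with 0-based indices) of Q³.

Characteristic polynomial: s^2 + 2s - 3 = (s - 1)(s + 3), so the eigenvalues are -3, 1.
s=-3: eigenvector (1, 4).
s=1: eigenvector (1, 3).
P = [[1, 1], [4, 3]], D = diag(-3, 1), P⁻¹ = [[-3, 1], [4, -1]].
Q³ = P·diag(-27, 1)·P⁻¹ = [[85, -28], [336, -111]].
The requested entry is 336.

336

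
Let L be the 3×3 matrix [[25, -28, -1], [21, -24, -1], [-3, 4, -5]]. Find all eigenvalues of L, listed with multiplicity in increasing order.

-4, -4, 4

Characteristic polynomial: p(μ) = μ^3 + 4μ^2 - 16μ - 64 = (μ - 4)(μ + 4)^2.
Roots (with multiplicity): -4, -4, 4.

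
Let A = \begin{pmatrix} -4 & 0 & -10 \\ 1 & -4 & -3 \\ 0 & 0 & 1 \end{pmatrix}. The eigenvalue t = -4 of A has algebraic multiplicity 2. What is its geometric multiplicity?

A + 4I = [[0, 0, -10], [1, 0, -3], [0, 0, 5]].
This matrix has rank 2, so its null space has dimension 3 − 2 = 1.

1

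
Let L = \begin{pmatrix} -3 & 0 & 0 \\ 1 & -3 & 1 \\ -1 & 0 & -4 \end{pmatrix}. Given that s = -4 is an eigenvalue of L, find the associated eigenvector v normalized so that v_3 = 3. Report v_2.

L + 4I = [[1, 0, 0], [1, 1, 1], [-1, 0, 0]].
Solving (L + 4I)v = 0 gives the eigenspace spanned by (0, -3, 3).
With v_3 = 3, v = (0, -3, 3), so v_2 = -3.

-3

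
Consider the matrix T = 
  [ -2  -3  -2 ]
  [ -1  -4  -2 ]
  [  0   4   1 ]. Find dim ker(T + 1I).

1

T + 1I = [[-1, -3, -2], [-1, -3, -2], [0, 4, 2]].
This matrix has rank 2, so its null space has dimension 3 − 2 = 1.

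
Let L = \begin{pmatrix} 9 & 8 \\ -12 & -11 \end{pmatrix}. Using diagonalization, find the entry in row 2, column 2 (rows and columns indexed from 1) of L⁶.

2185

Characteristic polynomial: t^2 + 2t - 3 = (t - 1)(t + 3), so the eigenvalues are -3, 1.
t=-3: eigenvector (-2, 3).
t=1: eigenvector (-1, 1).
P = [[-2, -1], [3, 1]], D = diag(-3, 1), P⁻¹ = [[1, 1], [-3, -2]].
L⁶ = P·diag(729, 1)·P⁻¹ = [[-1455, -1456], [2184, 2185]].
The requested entry is 2185.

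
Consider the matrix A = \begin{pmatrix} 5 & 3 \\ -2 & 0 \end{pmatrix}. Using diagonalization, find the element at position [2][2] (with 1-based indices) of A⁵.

Characteristic polynomial: r^2 - 5r + 6 = (r - 3)(r - 2), so the eigenvalues are 2, 3.
r=2: eigenvector (-1, 1).
r=3: eigenvector (3, -2).
P = [[-1, 3], [1, -2]], D = diag(2, 3), P⁻¹ = [[2, 3], [1, 1]].
A⁵ = P·diag(32, 243)·P⁻¹ = [[665, 633], [-422, -390]].
The requested entry is -390.

-390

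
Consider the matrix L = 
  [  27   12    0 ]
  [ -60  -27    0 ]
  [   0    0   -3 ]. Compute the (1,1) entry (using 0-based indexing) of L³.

-243

Characteristic polynomial: s^3 + 3s^2 - 9s - 27 = (s - 3)(s + 3)^2, so the eigenvalues are -3, -3, 3.
s=3: eigenvector (1, -2, 0).
s=-3: eigenvector (-2, 5, 0).
s=-3: eigenvector (0, 0, 1).
P = [[1, -2, 0], [-2, 5, 0], [0, 0, 1]], D = diag(3, -3, -3), P⁻¹ = [[5, 2, 0], [2, 1, 0], [0, 0, 1]].
L³ = P·diag(27, -27, -27)·P⁻¹ = [[243, 108, 0], [-540, -243, 0], [0, 0, -27]].
The requested entry is -243.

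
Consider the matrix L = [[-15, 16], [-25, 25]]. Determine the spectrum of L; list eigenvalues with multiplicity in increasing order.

Characteristic polynomial: p(λ) = λ^2 - 10λ + 25 = (λ - 5)^2.
Roots (with multiplicity): 5, 5.

5, 5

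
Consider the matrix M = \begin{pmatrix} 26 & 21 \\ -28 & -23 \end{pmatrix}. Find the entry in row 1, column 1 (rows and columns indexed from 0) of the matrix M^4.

-1811

Characteristic polynomial: r^2 - 3r - 10 = (r - 5)(r + 2), so the eigenvalues are -2, 5.
r=5: eigenvector (1, -1).
r=-2: eigenvector (-3, 4).
P = [[1, -3], [-1, 4]], D = diag(5, -2), P⁻¹ = [[4, 3], [1, 1]].
M⁴ = P·diag(625, 16)·P⁻¹ = [[2452, 1827], [-2436, -1811]].
The requested entry is -1811.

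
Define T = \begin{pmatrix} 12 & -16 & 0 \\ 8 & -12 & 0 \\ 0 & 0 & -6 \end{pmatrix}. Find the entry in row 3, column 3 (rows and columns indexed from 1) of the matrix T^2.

36

Characteristic polynomial: λ^3 + 6λ^2 - 16λ - 96 = (λ - 4)(λ + 4)(λ + 6), so the eigenvalues are -6, -4, 4.
λ=-4: eigenvector (1, 1, 0).
λ=4: eigenvector (-2, -1, 0).
λ=-6: eigenvector (0, 0, 1).
P = [[1, -2, 0], [1, -1, 0], [0, 0, 1]], D = diag(-4, 4, -6), P⁻¹ = [[-1, 2, 0], [-1, 1, 0], [0, 0, 1]].
T² = P·diag(16, 16, 36)·P⁻¹ = [[16, 0, 0], [0, 16, 0], [0, 0, 36]].
The requested entry is 36.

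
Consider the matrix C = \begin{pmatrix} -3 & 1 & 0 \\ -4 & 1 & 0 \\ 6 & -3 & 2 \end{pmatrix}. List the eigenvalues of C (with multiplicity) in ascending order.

-1, -1, 2

Characteristic polynomial: p(λ) = λ^3 - 3λ - 2 = (λ - 2)(λ + 1)^2.
Roots (with multiplicity): -1, -1, 2.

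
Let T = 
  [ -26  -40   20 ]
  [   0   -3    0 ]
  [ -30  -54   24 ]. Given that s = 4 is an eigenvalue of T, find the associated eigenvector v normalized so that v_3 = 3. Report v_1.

2

T − 4I = [[-30, -40, 20], [0, -7, 0], [-30, -54, 20]].
Solving (T − 4I)v = 0 gives the eigenspace spanned by (2, 0, 3).
With v_3 = 3, v = (2, 0, 3), so v_1 = 2.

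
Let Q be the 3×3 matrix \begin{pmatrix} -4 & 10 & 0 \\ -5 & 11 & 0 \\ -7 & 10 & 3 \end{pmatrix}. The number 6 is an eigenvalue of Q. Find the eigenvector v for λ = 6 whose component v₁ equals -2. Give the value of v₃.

-2

Q − 6I = [[-10, 10, 0], [-5, 5, 0], [-7, 10, -3]].
Solving (Q − 6I)v = 0 gives the eigenspace spanned by (-2, -2, -2).
With v₁ = -2, v = (-2, -2, -2), so v₃ = -2.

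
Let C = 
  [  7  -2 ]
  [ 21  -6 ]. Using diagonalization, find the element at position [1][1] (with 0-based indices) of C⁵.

Characteristic polynomial: s^2 - s = s(s - 1), so the eigenvalues are 0, 1.
s=0: eigenvector (2, 7).
s=1: eigenvector (1, 3).
P = [[2, 1], [7, 3]], D = diag(0, 1), P⁻¹ = [[-3, 1], [7, -2]].
C⁵ = P·diag(0, 1)·P⁻¹ = [[7, -2], [21, -6]].
The requested entry is -6.

-6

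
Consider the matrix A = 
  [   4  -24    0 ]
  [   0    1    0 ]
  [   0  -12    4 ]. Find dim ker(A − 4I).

A − 4I = [[0, -24, 0], [0, -3, 0], [0, -12, 0]].
This matrix has rank 1, so its null space has dimension 3 − 1 = 2.

2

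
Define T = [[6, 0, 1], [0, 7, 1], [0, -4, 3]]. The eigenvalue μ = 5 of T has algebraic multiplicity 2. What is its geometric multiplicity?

T − 5I = [[1, 0, 1], [0, 2, 1], [0, -4, -2]].
This matrix has rank 2, so its null space has dimension 3 − 2 = 1.

1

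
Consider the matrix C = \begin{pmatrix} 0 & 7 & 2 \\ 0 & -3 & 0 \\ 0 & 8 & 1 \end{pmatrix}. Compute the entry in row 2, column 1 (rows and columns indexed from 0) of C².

Characteristic polynomial: μ^3 + 2μ^2 - 3μ = μ(μ - 1)(μ + 3), so the eigenvalues are -3, 0, 1.
μ=0: eigenvector (1, 0, 0).
μ=1: eigenvector (2, 0, 1).
μ=-3: eigenvector (-1, 1, -2).
P = [[1, 2, -1], [0, 0, 1], [0, 1, -2]], D = diag(0, 1, -3), P⁻¹ = [[1, -3, -2], [0, 2, 1], [0, 1, 0]].
C² = P·diag(0, 1, 9)·P⁻¹ = [[0, -5, 2], [0, 9, 0], [0, -16, 1]].
The requested entry is -16.

-16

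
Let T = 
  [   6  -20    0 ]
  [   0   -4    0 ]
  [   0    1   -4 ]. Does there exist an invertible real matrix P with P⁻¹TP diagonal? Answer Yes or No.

No

Characteristic polynomial: p(λ) = λ^3 + 2λ^2 - 32λ - 96 = (λ - 6)(λ + 4)^2.
λ = -4 has algebraic multiplicity 2; rank(T + 4I) = 2, so geometric multiplicity = 1.
Geometric multiplicity < algebraic multiplicity, so T is not diagonalizable.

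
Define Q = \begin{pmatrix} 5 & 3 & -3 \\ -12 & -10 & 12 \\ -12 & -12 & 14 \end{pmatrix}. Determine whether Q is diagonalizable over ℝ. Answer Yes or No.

Characteristic polynomial: p(t) = t^3 - 9t^2 + 24t - 20 = (t - 5)(t - 2)^2.
t = 2 has algebraic multiplicity 2; rank(Q − 2I) = 1, so geometric multiplicity = 2.
Every eigenvalue has geometric = algebraic multiplicity, so Q is diagonalizable.

Yes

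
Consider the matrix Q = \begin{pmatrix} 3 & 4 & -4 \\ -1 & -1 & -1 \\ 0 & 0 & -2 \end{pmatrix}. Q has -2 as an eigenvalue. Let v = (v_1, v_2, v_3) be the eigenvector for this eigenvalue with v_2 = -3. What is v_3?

-3

Q + 2I = [[5, 4, -4], [-1, 1, -1], [0, 0, 0]].
Solving (Q + 2I)v = 0 gives the eigenspace spanned by (0, -3, -3).
With v_2 = -3, v = (0, -3, -3), so v_3 = -3.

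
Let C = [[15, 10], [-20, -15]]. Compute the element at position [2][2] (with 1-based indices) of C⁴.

Characteristic polynomial: t^2 - 25 = (t - 5)(t + 5), so the eigenvalues are -5, 5.
t=-5: eigenvector (-1, 2).
t=5: eigenvector (1, -1).
P = [[-1, 1], [2, -1]], D = diag(-5, 5), P⁻¹ = [[1, 1], [2, 1]].
C⁴ = P·diag(625, 625)·P⁻¹ = [[625, 0], [0, 625]].
The requested entry is 625.

625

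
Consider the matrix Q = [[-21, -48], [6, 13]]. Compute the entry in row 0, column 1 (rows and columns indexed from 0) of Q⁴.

13056

Characteristic polynomial: s^2 + 8s + 15 = (s + 3)(s + 5), so the eigenvalues are -5, -3.
s=-3: eigenvector (-8, 3).
s=-5: eigenvector (-3, 1).
P = [[-8, -3], [3, 1]], D = diag(-3, -5), P⁻¹ = [[1, 3], [-3, -8]].
Q⁴ = P·diag(81, 625)·P⁻¹ = [[4977, 13056], [-1632, -4271]].
The requested entry is 13056.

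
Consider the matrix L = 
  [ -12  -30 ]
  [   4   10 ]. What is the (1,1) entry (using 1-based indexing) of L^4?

96

Characteristic polynomial: r^2 + 2r = r(r + 2), so the eigenvalues are -2, 0.
r=0: eigenvector (-5, 2).
r=-2: eigenvector (-3, 1).
P = [[-5, -3], [2, 1]], D = diag(0, -2), P⁻¹ = [[1, 3], [-2, -5]].
L⁴ = P·diag(0, 16)·P⁻¹ = [[96, 240], [-32, -80]].
The requested entry is 96.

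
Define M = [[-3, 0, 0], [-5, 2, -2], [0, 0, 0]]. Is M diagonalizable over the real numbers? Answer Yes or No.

Characteristic polynomial: p(μ) = μ^3 + μ^2 - 6μ = μ(μ - 2)(μ + 3).
All 3 eigenvalues are distinct, so M is diagonalizable.

Yes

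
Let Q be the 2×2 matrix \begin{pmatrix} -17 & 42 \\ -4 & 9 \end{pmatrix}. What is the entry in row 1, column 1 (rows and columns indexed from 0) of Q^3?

561

Characteristic polynomial: μ^2 + 8μ + 15 = (μ + 3)(μ + 5), so the eigenvalues are -5, -3.
μ=-3: eigenvector (3, 1).
μ=-5: eigenvector (7, 2).
P = [[3, 7], [1, 2]], D = diag(-3, -5), P⁻¹ = [[-2, 7], [1, -3]].
Q³ = P·diag(-27, -125)·P⁻¹ = [[-713, 2058], [-196, 561]].
The requested entry is 561.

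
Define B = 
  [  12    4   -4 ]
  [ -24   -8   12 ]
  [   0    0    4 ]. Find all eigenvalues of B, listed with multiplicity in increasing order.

0, 4, 4

Characteristic polynomial: p(μ) = μ^3 - 8μ^2 + 16μ = μ(μ - 4)^2.
Roots (with multiplicity): 0, 4, 4.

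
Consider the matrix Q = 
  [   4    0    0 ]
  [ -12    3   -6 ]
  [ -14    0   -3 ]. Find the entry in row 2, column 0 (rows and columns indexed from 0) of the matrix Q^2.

-14

Characteristic polynomial: r^3 - 4r^2 - 9r + 36 = (r - 4)(r - 3)(r + 3), so the eigenvalues are -3, 3, 4.
r=4: eigenvector (1, 0, -2).
r=3: eigenvector (0, 1, 0).
r=-3: eigenvector (0, 1, 1).
P = [[1, 0, 0], [0, 1, 1], [-2, 0, 1]], D = diag(4, 3, -3), P⁻¹ = [[1, 0, 0], [-2, 1, -1], [2, 0, 1]].
Q² = P·diag(16, 9, 9)·P⁻¹ = [[16, 0, 0], [0, 9, 0], [-14, 0, 9]].
The requested entry is -14.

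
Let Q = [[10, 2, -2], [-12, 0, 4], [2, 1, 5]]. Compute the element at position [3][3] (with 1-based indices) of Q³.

125

Characteristic polynomial: μ^3 - 15μ^2 + 74μ - 120 = (μ - 6)(μ - 5)(μ - 4), so the eigenvalues are 4, 5, 6.
μ=5: eigenvector (2, -4, 1).
μ=4: eigenvector (-2, 5, -1).
μ=6: eigenvector (1, -2, 0).
P = [[2, -2, 1], [-4, 5, -2], [1, -1, 0]], D = diag(5, 4, 6), P⁻¹ = [[2, 1, 1], [2, 1, 0], [1, 0, -2]].
Q³ = P·diag(125, 64, 216)·P⁻¹ = [[460, 122, -182], [-792, -180, 364], [122, 61, 125]].
The requested entry is 125.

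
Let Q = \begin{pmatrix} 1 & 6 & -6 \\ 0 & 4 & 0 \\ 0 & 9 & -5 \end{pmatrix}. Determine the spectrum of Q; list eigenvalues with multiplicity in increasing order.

Characteristic polynomial: p(t) = t^3 - 21t + 20 = (t - 4)(t - 1)(t + 5).
Roots (with multiplicity): -5, 1, 4.

-5, 1, 4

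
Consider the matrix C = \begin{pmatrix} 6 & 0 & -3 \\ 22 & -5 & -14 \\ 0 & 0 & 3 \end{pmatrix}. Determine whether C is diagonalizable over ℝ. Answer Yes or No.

Characteristic polynomial: p(μ) = μ^3 - 4μ^2 - 27μ + 90 = (μ - 6)(μ - 3)(μ + 5).
All 3 eigenvalues are distinct, so C is diagonalizable.

Yes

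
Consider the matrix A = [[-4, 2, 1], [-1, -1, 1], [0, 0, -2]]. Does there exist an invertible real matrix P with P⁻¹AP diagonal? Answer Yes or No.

Characteristic polynomial: p(μ) = μ^3 + 7μ^2 + 16μ + 12 = (μ + 2)^2(μ + 3).
μ = -2 has algebraic multiplicity 2; rank(A + 2I) = 2, so geometric multiplicity = 1.
Geometric multiplicity < algebraic multiplicity, so A is not diagonalizable.

No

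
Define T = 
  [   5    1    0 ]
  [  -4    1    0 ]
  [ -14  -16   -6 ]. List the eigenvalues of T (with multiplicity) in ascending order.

-6, 3, 3

Characteristic polynomial: p(r) = r^3 - 27r + 54 = (r - 3)^2(r + 6).
Roots (with multiplicity): -6, 3, 3.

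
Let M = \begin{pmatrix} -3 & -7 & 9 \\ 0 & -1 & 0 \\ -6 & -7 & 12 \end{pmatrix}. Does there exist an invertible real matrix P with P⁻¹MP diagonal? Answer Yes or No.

Characteristic polynomial: p(t) = t^3 - 8t^2 + 9t + 18 = (t - 6)(t - 3)(t + 1).
All 3 eigenvalues are distinct, so M is diagonalizable.

Yes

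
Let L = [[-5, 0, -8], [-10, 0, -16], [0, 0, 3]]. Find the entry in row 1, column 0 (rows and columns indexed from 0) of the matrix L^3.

-250

Characteristic polynomial: s^3 + 2s^2 - 15s = s(s - 3)(s + 5), so the eigenvalues are -5, 0, 3.
s=-5: eigenvector (1, 2, 0).
s=0: eigenvector (0, 1, 0).
s=3: eigenvector (-1, -2, 1).
P = [[1, 0, -1], [2, 1, -2], [0, 0, 1]], D = diag(-5, 0, 3), P⁻¹ = [[1, 0, 1], [-2, 1, 0], [0, 0, 1]].
L³ = P·diag(-125, 0, 27)·P⁻¹ = [[-125, 0, -152], [-250, 0, -304], [0, 0, 27]].
The requested entry is -250.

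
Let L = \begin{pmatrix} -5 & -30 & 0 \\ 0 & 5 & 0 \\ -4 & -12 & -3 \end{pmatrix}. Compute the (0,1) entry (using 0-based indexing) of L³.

Characteristic polynomial: μ^3 + 3μ^2 - 25μ - 75 = (μ - 5)(μ + 3)(μ + 5), so the eigenvalues are -5, -3, 5.
μ=-5: eigenvector (1, 0, 2).
μ=5: eigenvector (-3, 1, 0).
μ=-3: eigenvector (0, 0, 1).
P = [[1, -3, 0], [0, 1, 0], [2, 0, 1]], D = diag(-5, 5, -3), P⁻¹ = [[1, 3, 0], [0, 1, 0], [-2, -6, 1]].
L³ = P·diag(-125, 125, -27)·P⁻¹ = [[-125, -750, 0], [0, 125, 0], [-196, -588, -27]].
The requested entry is -750.

-750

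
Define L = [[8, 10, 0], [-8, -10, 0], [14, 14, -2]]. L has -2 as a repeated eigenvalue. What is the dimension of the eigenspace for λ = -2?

L + 2I = [[10, 10, 0], [-8, -8, 0], [14, 14, 0]].
This matrix has rank 1, so its null space has dimension 3 − 1 = 2.

2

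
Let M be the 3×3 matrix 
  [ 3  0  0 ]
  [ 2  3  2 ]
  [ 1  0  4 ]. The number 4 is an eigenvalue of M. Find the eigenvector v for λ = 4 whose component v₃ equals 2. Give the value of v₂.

M − 4I = [[-1, 0, 0], [2, -1, 2], [1, 0, 0]].
Solving (M − 4I)v = 0 gives the eigenspace spanned by (0, 4, 2).
With v₃ = 2, v = (0, 4, 2), so v₂ = 4.

4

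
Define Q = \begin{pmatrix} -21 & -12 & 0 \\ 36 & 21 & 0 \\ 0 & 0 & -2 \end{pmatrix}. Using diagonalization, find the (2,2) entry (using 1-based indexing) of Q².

Characteristic polynomial: λ^3 + 2λ^2 - 9λ - 18 = (λ - 3)(λ + 2)(λ + 3), so the eigenvalues are -3, -2, 3.
λ=-2: eigenvector (0, 0, 1).
λ=-3: eigenvector (-2, 3, 0).
λ=3: eigenvector (-1, 2, 0).
P = [[0, -2, -1], [0, 3, 2], [1, 0, 0]], D = diag(-2, -3, 3), P⁻¹ = [[0, 0, 1], [-2, -1, 0], [3, 2, 0]].
Q² = P·diag(4, 9, 9)·P⁻¹ = [[9, 0, 0], [0, 9, 0], [0, 0, 4]].
The requested entry is 9.

9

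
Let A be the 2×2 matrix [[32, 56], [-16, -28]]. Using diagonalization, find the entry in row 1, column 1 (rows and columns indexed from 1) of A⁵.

Characteristic polynomial: s^2 - 4s = s(s - 4), so the eigenvalues are 0, 4.
s=0: eigenvector (7, -4).
s=4: eigenvector (2, -1).
P = [[7, 2], [-4, -1]], D = diag(0, 4), P⁻¹ = [[-1, -2], [4, 7]].
A⁵ = P·diag(0, 1024)·P⁻¹ = [[8192, 14336], [-4096, -7168]].
The requested entry is 8192.

8192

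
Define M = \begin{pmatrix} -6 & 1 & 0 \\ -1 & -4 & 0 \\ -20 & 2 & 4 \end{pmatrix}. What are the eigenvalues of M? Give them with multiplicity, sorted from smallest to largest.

Characteristic polynomial: p(μ) = μ^3 + 6μ^2 - 15μ - 100 = (μ - 4)(μ + 5)^2.
Roots (with multiplicity): -5, -5, 4.

-5, -5, 4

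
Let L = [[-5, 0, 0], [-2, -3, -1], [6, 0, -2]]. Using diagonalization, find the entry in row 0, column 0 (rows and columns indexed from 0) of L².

25

Characteristic polynomial: μ^3 + 10μ^2 + 31μ + 30 = (μ + 2)(μ + 3)(μ + 5), so the eigenvalues are -5, -3, -2.
μ=-3: eigenvector (0, 1, 0).
μ=-5: eigenvector (1, 0, -2).
μ=-2: eigenvector (0, -1, 1).
P = [[0, 1, 0], [1, 0, -1], [0, -2, 1]], D = diag(-3, -5, -2), P⁻¹ = [[2, 1, 1], [1, 0, 0], [2, 0, 1]].
L² = P·diag(9, 25, 4)·P⁻¹ = [[25, 0, 0], [10, 9, 5], [-42, 0, 4]].
The requested entry is 25.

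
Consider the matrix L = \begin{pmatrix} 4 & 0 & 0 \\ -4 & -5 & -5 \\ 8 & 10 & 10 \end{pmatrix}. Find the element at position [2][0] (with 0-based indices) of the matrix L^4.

2952

Characteristic polynomial: t^3 - 9t^2 + 20t = t(t - 5)(t - 4), so the eigenvalues are 0, 4, 5.
t=5: eigenvector (0, 1, -2).
t=4: eigenvector (1, 4, -8).
t=0: eigenvector (0, 1, -1).
P = [[0, 1, 0], [1, 4, 1], [-2, -8, -1]], D = diag(5, 4, 0), P⁻¹ = [[-4, -1, -1], [1, 0, 0], [0, 2, 1]].
L⁴ = P·diag(625, 256, 0)·P⁻¹ = [[256, 0, 0], [-1476, -625, -625], [2952, 1250, 1250]].
The requested entry is 2952.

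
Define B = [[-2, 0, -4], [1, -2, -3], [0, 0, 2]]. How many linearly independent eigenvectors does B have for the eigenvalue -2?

B + 2I = [[0, 0, -4], [1, 0, -3], [0, 0, 4]].
This matrix has rank 2, so its null space has dimension 3 − 2 = 1.

1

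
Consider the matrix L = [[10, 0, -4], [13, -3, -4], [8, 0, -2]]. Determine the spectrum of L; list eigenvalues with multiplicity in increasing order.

Characteristic polynomial: p(t) = t^3 - 5t^2 - 12t + 36 = (t - 6)(t - 2)(t + 3).
Roots (with multiplicity): -3, 2, 6.

-3, 2, 6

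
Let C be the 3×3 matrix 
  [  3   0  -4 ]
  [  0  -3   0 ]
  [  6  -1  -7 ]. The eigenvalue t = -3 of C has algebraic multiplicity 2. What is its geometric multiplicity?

1

C + 3I = [[6, 0, -4], [0, 0, 0], [6, -1, -4]].
This matrix has rank 2, so its null space has dimension 3 − 2 = 1.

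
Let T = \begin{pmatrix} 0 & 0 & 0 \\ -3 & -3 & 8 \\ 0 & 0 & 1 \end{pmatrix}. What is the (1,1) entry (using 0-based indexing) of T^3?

Characteristic polynomial: s^3 + 2s^2 - 3s = s(s - 1)(s + 3), so the eigenvalues are -3, 0, 1.
s=0: eigenvector (1, -1, 0).
s=-3: eigenvector (0, 1, 0).
s=1: eigenvector (0, 2, 1).
P = [[1, 0, 0], [-1, 1, 2], [0, 0, 1]], D = diag(0, -3, 1), P⁻¹ = [[1, 0, 0], [1, 1, -2], [0, 0, 1]].
T³ = P·diag(0, -27, 1)·P⁻¹ = [[0, 0, 0], [-27, -27, 56], [0, 0, 1]].
The requested entry is -27.

-27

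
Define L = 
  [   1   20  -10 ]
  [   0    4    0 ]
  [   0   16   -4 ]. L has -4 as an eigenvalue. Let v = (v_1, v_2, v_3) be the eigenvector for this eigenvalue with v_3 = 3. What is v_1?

L + 4I = [[5, 20, -10], [0, 8, 0], [0, 16, 0]].
Solving (L + 4I)v = 0 gives the eigenspace spanned by (6, 0, 3).
With v_3 = 3, v = (6, 0, 3), so v_1 = 6.

6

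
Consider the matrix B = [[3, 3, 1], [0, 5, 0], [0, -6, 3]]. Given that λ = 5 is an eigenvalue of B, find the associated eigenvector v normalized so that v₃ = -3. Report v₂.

1

B − 5I = [[-2, 3, 1], [0, 0, 0], [0, -6, -2]].
Solving (B − 5I)v = 0 gives the eigenspace spanned by (0, 1, -3).
With v₃ = -3, v = (0, 1, -3), so v₂ = 1.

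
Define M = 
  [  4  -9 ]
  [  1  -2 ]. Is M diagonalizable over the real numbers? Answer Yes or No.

No

Characteristic polynomial: p(r) = r^2 - 2r + 1 = (r - 1)^2.
r = 1 has algebraic multiplicity 2; rank(M − 1I) = 1, so geometric multiplicity = 1.
Geometric multiplicity < algebraic multiplicity, so M is not diagonalizable.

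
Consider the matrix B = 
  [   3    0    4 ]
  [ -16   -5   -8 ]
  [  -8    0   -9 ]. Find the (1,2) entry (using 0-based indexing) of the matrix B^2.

Characteristic polynomial: λ^3 + 11λ^2 + 35λ + 25 = (λ + 1)(λ + 5)^2, so the eigenvalues are -5, -5, -1.
λ=-5: eigenvector (1, -2, -2).
λ=-5: eigenvector (0, 1, 0).
λ=-1: eigenvector (1, -2, -1).
P = [[1, 0, 1], [-2, 1, -2], [-2, 0, -1]], D = diag(-5, -5, -1), P⁻¹ = [[-1, 0, -1], [2, 1, 0], [2, 0, 1]].
B² = P·diag(25, 25, 1)·P⁻¹ = [[-23, 0, -24], [96, 25, 48], [48, 0, 49]].
The requested entry is 48.

48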